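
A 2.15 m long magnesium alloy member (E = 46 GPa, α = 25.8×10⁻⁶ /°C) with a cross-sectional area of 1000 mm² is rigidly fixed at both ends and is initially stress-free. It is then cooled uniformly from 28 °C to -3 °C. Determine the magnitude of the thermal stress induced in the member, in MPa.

σ ≈ 36.8 MPa (tensile)

Because both ends are immovable the net strain is zero, and the suppressed thermal strain is αΔT = 25.8×10⁻⁶ × 31 = 799.8×10⁻⁶.
The stress required to suppress this strain is σ = Eε = 46×10³ × 799.8×10⁻⁶ = 36.79 MPa, tensile since the member is trying to contract.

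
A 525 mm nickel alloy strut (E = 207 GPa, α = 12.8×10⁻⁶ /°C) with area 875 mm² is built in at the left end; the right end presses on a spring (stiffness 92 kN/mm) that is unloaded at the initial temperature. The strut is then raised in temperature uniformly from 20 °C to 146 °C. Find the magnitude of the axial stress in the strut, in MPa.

If the spring were absent the strut would lengthen by αΔT L = 12.8×10⁻⁶ × 126 × 525 = 0.8467 mm.
Let P be the compressive force at the spring. The strut shortens elastically by PL/(AE) and the spring compresses by P/k; together these equal δ_free.
So P = δ_free / [L/(AE) + 1/k] = 0.8467 / [ 525/(875×207×10³) + 1/(92×10³) ].
P = 0.8467 / 1.377×10⁻⁵ = 61500 N.
σ = P/A = 61500/875 = 70.28 MPa.

σ ≈ 70.3 MPa (compressive)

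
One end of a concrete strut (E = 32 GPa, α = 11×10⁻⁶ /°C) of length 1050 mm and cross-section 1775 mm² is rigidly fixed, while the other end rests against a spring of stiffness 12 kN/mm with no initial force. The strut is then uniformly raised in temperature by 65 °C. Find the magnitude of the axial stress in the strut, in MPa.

σ ≈ 4.15 MPa (compressive)

If the spring were absent the strut would lengthen by αΔT L = 11×10⁻⁶ × 65 × 1050 = 0.7508 mm.
With a force P in the spring, the elastic change of the strut is PL/(AE) and that of the spring is P/k; compatibility requires their sum to equal δ_free.
So P = δ_free / [L/(AE) + 1/k] = 0.7508 / [ 1050/(1775×32×10³) + 1/(12×10³) ].
P = 0.7508 / 0.0001018 = 7373 N.
σ = P/A = 7373/1775 = 4.154 MPa.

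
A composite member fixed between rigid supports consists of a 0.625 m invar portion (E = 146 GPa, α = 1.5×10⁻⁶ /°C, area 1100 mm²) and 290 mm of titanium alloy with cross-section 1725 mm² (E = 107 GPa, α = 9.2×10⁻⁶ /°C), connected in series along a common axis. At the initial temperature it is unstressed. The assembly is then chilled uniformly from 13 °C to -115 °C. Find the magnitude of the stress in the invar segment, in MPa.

σ ≈ 76.8 MPa (tensile)

If the supports were absent, the total length change would be Σ αᵢΔT Lᵢ = 1.5×10⁻⁶×128×625 + 9.2×10⁻⁶×128×290 = 0.4615 mm.
Since the ends are fixed, an axial force P builds up, equal in every segment, with P · Σ Lᵢ/(AᵢEᵢ) = δ_free.
The series flexibility is Σ Lᵢ/(AᵢEᵢ) = 625/(1100×146×10³) + 290/(1725×107×10³) = 5.463×10⁻⁶ mm/N.
So P = 0.4615 / 5.463×10⁻⁶ = 84.48 kN, tensile.
σ_{invar} = P / A = 84480 / 1100 = 76.8 MPa.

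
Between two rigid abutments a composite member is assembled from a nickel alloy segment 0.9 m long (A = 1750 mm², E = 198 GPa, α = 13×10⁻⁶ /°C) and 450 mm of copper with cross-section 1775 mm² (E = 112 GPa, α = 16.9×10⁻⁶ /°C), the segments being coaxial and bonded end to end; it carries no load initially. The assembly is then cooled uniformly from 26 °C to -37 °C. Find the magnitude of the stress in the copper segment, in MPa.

σ ≈ 141 MPa (tensile)

With the walls removed the bar would change length by δ_free = Σ αᵢΔT Lᵢ = 13×10⁻⁶×63×900 + 16.9×10⁻⁶×63×450 = 1.216 mm.
Since the ends are fixed, an axial force P builds up, equal in every segment, with P · Σ Lᵢ/(AᵢEᵢ) = δ_free.
The series flexibility is Σ Lᵢ/(AᵢEᵢ) = 900/(1750×198×10³) + 450/(1775×112×10³) = 4.861×10⁻⁶ mm/N.
Hence P = δ_free / Σ(L/AE) = 1.216/4.861×10⁻⁶ = 250.2 kN (tensile).
σ_{copper} = P / A = 250200 / 1775 = 141 MPa.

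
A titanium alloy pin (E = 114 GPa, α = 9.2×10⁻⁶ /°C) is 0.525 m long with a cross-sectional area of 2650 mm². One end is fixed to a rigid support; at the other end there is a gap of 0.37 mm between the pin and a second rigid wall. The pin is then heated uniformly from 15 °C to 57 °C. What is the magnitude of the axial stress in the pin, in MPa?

Free thermal elongation = αΔT L = 9.2×10⁻⁶ × 42 × 525 = 0.2029 mm.
Since δ_free = 0.203 mm is less than the 0.37 mm gap, the pin never touches the wall. No axial force develops.

σ ≈ 0 MPa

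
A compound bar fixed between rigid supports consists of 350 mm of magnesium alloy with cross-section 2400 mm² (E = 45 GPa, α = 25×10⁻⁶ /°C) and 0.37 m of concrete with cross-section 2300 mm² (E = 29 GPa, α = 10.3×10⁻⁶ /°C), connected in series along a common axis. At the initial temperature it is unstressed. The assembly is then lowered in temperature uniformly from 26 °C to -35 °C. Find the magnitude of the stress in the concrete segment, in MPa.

With the walls removed the bar would change length by δ_free = Σ αᵢΔT Lᵢ = 25×10⁻⁶×61×350 + 10.3×10⁻⁶×61×370 = 0.7662 mm.
The walls prevent any net length change, so an axial force P (same in every segment) develops. Compatibility: P · Σ Lᵢ/(AᵢEᵢ) = δ_free.
Σ Lᵢ/(AᵢEᵢ) = 350/(2400×45×10³) + 370/(2300×29×10³) = 8.788×10⁻⁶ mm/N.
P = 0.7662 / 8.788×10⁻⁶ = 87190 N = 87.19 kN, tensile.
σ_{concrete} = P / A = 87190 / 2300 = 37.91 MPa.

σ ≈ 37.9 MPa (tensile)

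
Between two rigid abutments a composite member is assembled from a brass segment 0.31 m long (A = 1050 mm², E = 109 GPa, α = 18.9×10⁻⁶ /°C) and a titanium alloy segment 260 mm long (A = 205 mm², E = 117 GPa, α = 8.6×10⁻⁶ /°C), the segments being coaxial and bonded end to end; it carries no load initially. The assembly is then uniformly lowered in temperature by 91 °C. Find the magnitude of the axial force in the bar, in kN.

P ≈ 54.4 kN (tensile)

If the supports were absent, the total length change would be Σ αᵢΔT Lᵢ = 18.9×10⁻⁶×91×310 + 8.6×10⁻⁶×91×260 = 0.7366 mm.
Since the ends are fixed, an axial force P builds up, equal in every segment, with P · Σ Lᵢ/(AᵢEᵢ) = δ_free.
The series flexibility is Σ Lᵢ/(AᵢEᵢ) = 310/(1050×109×10³) + 260/(205×117×10³) = 1.355×10⁻⁵ mm/N.
P = 0.7366 / 1.355×10⁻⁵ = 54370 N = 54.37 kN, tensile.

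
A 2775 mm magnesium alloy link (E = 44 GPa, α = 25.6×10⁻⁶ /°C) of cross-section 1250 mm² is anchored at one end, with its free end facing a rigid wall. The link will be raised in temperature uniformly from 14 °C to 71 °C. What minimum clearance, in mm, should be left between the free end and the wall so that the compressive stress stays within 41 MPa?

g ≈ 1.46 mm

With no wall the link would lengthen by αΔT L = 25.6×10⁻⁶ × 57 × 2775 = 4.049 mm.
At the allowable stress the elastic shortening the wall may impose is σL/E = 41 × 2775 / (44×10³) = 2.586 mm.
The gap must absorb the remainder: g_min = 4.049 − 2.586 = 1.463 mm.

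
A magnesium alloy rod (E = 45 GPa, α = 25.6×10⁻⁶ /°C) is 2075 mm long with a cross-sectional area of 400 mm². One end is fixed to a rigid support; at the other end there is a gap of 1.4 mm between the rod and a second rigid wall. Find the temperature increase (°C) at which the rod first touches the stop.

ΔT ≈ 26.4 °C

The gap closes when αΔT L = 1.4 mm, since the rod is still unstressed at that instant.
So ΔT = g/(αL) = 1.4/(25.6×10⁻⁶ × 2075) = 26.36 °C.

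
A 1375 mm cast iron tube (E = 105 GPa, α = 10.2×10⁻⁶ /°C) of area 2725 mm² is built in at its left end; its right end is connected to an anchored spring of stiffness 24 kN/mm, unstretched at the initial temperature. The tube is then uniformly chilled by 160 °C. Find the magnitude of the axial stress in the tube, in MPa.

σ ≈ 17.7 MPa (tensile)

The unrestrained thermal change is αΔT L = 10.2×10⁻⁶ × 160 × 1375 = 2.244 mm.
With a force P in the spring, the elastic change of the tube is PL/(AE) and that of the spring is P/k; compatibility requires their sum to equal δ_free.
P [ L/(AE) + 1/k ] = δ_free → P [ 1375/(2725×105×10³) + 1/(24×10³) ] = 2.244.
P = 2.244 / 4.647×10⁻⁵ = 48290 N.
σ = P/A = 48290/2725 = 17.72 MPa.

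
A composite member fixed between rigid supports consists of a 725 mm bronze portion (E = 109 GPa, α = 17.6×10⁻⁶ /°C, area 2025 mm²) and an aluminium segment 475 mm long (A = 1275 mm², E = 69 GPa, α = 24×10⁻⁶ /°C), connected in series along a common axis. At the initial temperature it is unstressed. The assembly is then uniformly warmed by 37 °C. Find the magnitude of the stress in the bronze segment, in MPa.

If the supports were absent, the total length change would be Σ αᵢΔT Lᵢ = 17.6×10⁻⁶×37×725 + 24×10⁻⁶×37×475 = 0.8939 mm.
Since the ends are fixed, an axial force P builds up, equal in every segment, with P · Σ Lᵢ/(AᵢEᵢ) = δ_free.
The series flexibility is Σ Lᵢ/(AᵢEᵢ) = 725/(2025×109×10³) + 475/(1275×69×10³) = 8.684×10⁻⁶ mm/N.
Hence P = δ_free / Σ(L/AE) = 0.8939/8.684×10⁻⁶ = 102.9 kN (compressive).
σ_{bronze} = P / A = 102900 / 2025 = 50.83 MPa.

σ ≈ 50.8 MPa (compressive)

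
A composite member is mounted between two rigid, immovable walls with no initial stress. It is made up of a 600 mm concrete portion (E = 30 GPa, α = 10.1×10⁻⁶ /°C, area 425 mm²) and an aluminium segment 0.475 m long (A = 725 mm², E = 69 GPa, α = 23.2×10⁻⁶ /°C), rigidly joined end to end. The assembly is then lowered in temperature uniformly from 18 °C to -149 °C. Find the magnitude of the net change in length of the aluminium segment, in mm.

With the walls removed the bar would change length by δ_free = Σ αᵢΔT Lᵢ = 10.1×10⁻⁶×167×600 + 23.2×10⁻⁶×167×475 = 2.852 mm.
Since the ends are fixed, an axial force P builds up, equal in every segment, with P · Σ Lᵢ/(AᵢEᵢ) = δ_free.
Σ Lᵢ/(AᵢEᵢ) = 600/(425×30×10³) + 475/(725×69×10³) = 5.655×10⁻⁵ mm/N.
P = 2.852 / 5.655×10⁻⁵ = 50440 N = 50.44 kN, tensile.
For the aluminium segment, free thermal change = 23.2×10⁻⁶×167×475 = 1.84 mm and elastic change from P = 50440×475/(725×69×10³) = 0.4789 mm; these oppose, so the net change is 1.36 mm (segment shortens).

|ΔL| ≈ 1.36 mm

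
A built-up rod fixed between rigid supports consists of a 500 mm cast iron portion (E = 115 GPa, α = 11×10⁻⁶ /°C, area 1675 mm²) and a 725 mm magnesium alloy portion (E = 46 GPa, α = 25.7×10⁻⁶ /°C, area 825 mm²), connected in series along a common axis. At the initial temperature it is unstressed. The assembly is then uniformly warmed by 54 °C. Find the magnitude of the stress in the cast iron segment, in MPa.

Free thermal expansion of the whole bar: Σ αᵢΔT Lᵢ = 11×10⁻⁶×54×500 + 25.7×10⁻⁶×54×725 = 1.303 mm.
Since the ends are fixed, an axial force P builds up, equal in every segment, with P · Σ Lᵢ/(AᵢEᵢ) = δ_free.
Σ Lᵢ/(AᵢEᵢ) = 500/(1675×115×10³) + 725/(825×46×10³) = 2.17×10⁻⁵ mm/N.
So P = 1.303 / 2.17×10⁻⁵ = 60.05 kN, compressive.
σ_{cast iron} = P / A = 60050 / 1675 = 35.85 MPa.

σ ≈ 35.9 MPa (compressive)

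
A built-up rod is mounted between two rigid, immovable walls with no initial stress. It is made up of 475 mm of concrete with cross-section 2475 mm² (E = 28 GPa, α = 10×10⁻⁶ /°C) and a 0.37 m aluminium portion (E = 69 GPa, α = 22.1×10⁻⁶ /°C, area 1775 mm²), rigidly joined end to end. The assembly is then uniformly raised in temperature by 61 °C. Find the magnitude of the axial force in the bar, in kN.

P ≈ 79.9 kN (compressive)

With the walls removed the bar would change length by δ_free = Σ αᵢΔT Lᵢ = 10×10⁻⁶×61×475 + 22.1×10⁻⁶×61×370 = 0.7885 mm.
Since the ends are fixed, an axial force P builds up, equal in every segment, with P · Σ Lᵢ/(AᵢEᵢ) = δ_free.
Σ Lᵢ/(AᵢEᵢ) = 475/(2475×28×10³) + 370/(1775×69×10³) = 9.875×10⁻⁶ mm/N.
P = 0.7885 / 9.875×10⁻⁶ = 79850 N = 79.85 kN, compressive.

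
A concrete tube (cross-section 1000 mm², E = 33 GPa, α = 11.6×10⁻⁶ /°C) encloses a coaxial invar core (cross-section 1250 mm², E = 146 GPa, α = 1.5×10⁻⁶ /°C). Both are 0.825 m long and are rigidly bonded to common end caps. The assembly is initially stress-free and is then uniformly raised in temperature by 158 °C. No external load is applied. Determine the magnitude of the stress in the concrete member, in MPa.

σ ≈ 44.6 MPa (compressive)

Equilibrium of a rigid end plate with no external load gives equal and opposite internal forces ±P in the two members. Since α_{concrete} > α_{invar}, heating drives the concrete into compression and the invar into tension.
Compatibility of the two members (thermal + elastic change equal): (α₁ − α₂)ΔT = P·[1/(A₁E₁) + 1/(A₂E₂)].
|α₁ − α₂|·ΔT = 10.1×10⁻⁶ × 158 = 0.001596.
1/(A₁E₁) + 1/(A₂E₂) = 1/(1000×33×10³) + 1/(1250×146×10³) = 3.578×10⁻⁸ N⁻¹.
So P = 0.001596 / 3.578×10⁻⁸ = 44.6 kN.
σ_{concrete} = P/A₁ = 44600/1000 = 44.6 MPa, compressive.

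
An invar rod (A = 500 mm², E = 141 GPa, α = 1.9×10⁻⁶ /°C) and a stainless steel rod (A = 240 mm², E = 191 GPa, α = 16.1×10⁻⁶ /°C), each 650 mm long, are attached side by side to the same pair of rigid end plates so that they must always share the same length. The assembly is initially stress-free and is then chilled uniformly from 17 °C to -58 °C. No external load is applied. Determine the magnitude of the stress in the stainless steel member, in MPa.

Equilibrium of a rigid end plate with no external load gives equal and opposite internal forces ±P in the two members. Since α_{stainless steel} > α_{invar}, cooling drives the stainless steel into tension and the invar into compression.
Setting the final lengths equal and cancelling L: (α₁ − α₂)ΔT = P/(A₁E₁) + P/(A₂E₂).
|α₁ − α₂|·ΔT = 14.2×10⁻⁶ × 75 = 0.001065.
1/(A₁E₁) + 1/(A₂E₂) = 1/(500×141×10³) + 1/(240×191×10³) = 3.6×10⁻⁸ N⁻¹.
P = 0.001065 / 3.6×10⁻⁸ = 29580 N = 29.58 kN.
σ_{stainless steel} = P/A₂ = 29580/240 = 123.3 MPa, tensile.

σ ≈ 123 MPa (tensile)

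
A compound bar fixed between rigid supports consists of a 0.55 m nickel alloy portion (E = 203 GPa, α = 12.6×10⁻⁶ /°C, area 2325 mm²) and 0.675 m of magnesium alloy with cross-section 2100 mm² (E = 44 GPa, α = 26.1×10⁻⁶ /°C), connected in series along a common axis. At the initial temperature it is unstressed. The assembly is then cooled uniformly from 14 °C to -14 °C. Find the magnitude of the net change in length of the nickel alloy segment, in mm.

|ΔL| ≈ 0.0995 mm

Free thermal contraction of the whole bar: Σ αᵢΔT Lᵢ = 12.6×10⁻⁶×28×550 + 26.1×10⁻⁶×28×675 = 0.6873 mm.
The walls prevent any net length change, so an axial force P (same in every segment) develops. Compatibility: P · Σ Lᵢ/(AᵢEᵢ) = δ_free.
The series flexibility is Σ Lᵢ/(AᵢEᵢ) = 550/(2325×203×10³) + 675/(2100×44×10³) = 8.471×10⁻⁶ mm/N.
So P = 0.6873 / 8.471×10⁻⁶ = 81.14 kN, tensile.
For the nickel alloy segment, free thermal change = 12.6×10⁻⁶×28×550 = 0.194 mm and elastic change from P = 81140×550/(2325×203×10³) = 0.09456 mm; these oppose, so the net change is 0.0995 mm (segment shortens).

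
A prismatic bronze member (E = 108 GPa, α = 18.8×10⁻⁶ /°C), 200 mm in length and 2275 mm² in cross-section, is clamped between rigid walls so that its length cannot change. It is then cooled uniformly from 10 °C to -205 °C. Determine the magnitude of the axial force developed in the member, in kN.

The ends cannot move, so σ = EαΔT = 108×10³ × 18.8×10⁻⁶ × 215 = 436.5 MPa.
Then P = σA = 436.5 × 2275 mm² = 993.1 kN, tensile.

P ≈ 993 kN (tensile)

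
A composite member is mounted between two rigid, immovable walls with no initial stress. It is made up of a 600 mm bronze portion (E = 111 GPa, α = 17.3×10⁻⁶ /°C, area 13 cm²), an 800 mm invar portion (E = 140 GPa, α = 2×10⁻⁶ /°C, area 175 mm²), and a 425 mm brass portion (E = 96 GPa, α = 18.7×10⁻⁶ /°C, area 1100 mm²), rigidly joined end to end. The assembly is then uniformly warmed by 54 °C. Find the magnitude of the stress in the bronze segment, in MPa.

With the walls removed the bar would change length by δ_free = Σ αᵢΔT Lᵢ = 17.3×10⁻⁶×54×600 + 2×10⁻⁶×54×800 + 18.7×10⁻⁶×54×425 = 1.076 mm.
Since the ends are fixed, an axial force P builds up, equal in every segment, with P · Σ Lᵢ/(AᵢEᵢ) = δ_free.
Σ Lᵢ/(AᵢEᵢ) = 600/(1300×111×10³) + 800/(175×140×10³) + 425/(1100×96×10³) = 4.084×10⁻⁵ mm/N.
Hence P = δ_free / Σ(L/AE) = 1.076/4.084×10⁻⁵ = 26.35 kN (compressive).
σ_{bronze} = P / A = 26350 / 1300 = 20.27 MPa.

σ ≈ 20.3 MPa (compressive)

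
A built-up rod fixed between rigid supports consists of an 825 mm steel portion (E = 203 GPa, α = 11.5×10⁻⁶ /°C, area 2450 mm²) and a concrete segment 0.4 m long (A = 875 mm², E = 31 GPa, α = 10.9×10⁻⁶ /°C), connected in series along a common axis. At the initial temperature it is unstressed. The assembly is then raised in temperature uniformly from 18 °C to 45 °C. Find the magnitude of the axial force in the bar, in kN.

P ≈ 22.8 kN (compressive)

With the walls removed the bar would change length by δ_free = Σ αᵢΔT Lᵢ = 11.5×10⁻⁶×27×825 + 10.9×10⁻⁶×27×400 = 0.3739 mm.
The rigid supports impose zero overall length change; the single axial force P common to all segments must satisfy P Σ Lᵢ/(AᵢEᵢ) = δ_free.
Σ Lᵢ/(AᵢEᵢ) = 825/(2450×203×10³) + 400/(875×31×10³) = 1.641×10⁻⁵ mm/N.
Hence P = δ_free / Σ(L/AE) = 0.3739/1.641×10⁻⁵ = 22.79 kN (compressive).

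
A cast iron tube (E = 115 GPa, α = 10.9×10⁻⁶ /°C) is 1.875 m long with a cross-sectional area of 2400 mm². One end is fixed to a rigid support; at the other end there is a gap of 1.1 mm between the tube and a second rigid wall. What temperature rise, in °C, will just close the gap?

ΔT ≈ 53.8 °C

The gap closes when αΔT L = 1.1 mm, since the tube is still unstressed at that instant.
ΔT = 1.1 / (10.9×10⁻⁶ × 1875) = 53.82 °C.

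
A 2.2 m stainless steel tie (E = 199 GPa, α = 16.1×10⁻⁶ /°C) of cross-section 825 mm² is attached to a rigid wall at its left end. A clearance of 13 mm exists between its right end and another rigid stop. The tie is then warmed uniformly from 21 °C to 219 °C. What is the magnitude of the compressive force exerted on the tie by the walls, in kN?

Unrestrained expansion: δ_free = αΔT L = 16.1×10⁻⁶ × 198 × 2200 = 7.013 mm.
This is smaller than the 13 mm clearance, so the tie expands freely without reaching the stop — the stress is zero.

P ≈ 0 kN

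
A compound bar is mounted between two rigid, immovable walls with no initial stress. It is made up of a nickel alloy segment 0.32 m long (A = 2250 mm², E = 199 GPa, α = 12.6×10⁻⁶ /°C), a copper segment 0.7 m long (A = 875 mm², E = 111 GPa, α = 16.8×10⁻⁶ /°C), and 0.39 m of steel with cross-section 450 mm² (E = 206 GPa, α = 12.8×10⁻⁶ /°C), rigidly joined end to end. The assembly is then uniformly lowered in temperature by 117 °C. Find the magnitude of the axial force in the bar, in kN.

P ≈ 200 kN (tensile)

Free thermal contraction of the whole bar: Σ αᵢΔT Lᵢ = 12.6×10⁻⁶×117×320 + 16.8×10⁻⁶×117×700 + 12.8×10⁻⁶×117×390 = 2.432 mm.
The walls prevent any net length change, so an axial force P (same in every segment) develops. Compatibility: P · Σ Lᵢ/(AᵢEᵢ) = δ_free.
Σ Lᵢ/(AᵢEᵢ) = 320/(2250×199×10³) + 700/(875×111×10³) + 390/(450×206×10³) = 1.213×10⁻⁵ mm/N.
So P = 2.432 / 1.213×10⁻⁵ = 200.5 kN, tensile.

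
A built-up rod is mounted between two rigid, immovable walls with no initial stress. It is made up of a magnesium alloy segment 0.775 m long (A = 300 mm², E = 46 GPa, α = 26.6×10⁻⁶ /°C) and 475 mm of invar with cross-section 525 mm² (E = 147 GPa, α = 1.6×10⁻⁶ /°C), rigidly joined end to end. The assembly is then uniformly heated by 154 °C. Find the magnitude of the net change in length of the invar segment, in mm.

|ΔL| ≈ 0.208 mm

If the supports were absent, the total length change would be Σ αᵢΔT Lᵢ = 26.6×10⁻⁶×154×775 + 1.6×10⁻⁶×154×475 = 3.292 mm.
Since the ends are fixed, an axial force P builds up, equal in every segment, with P · Σ Lᵢ/(AᵢEᵢ) = δ_free.
The series flexibility is Σ Lᵢ/(AᵢEᵢ) = 775/(300×46×10³) + 475/(525×147×10³) = 6.231×10⁻⁵ mm/N.
Hence P = δ_free / Σ(L/AE) = 3.292/6.231×10⁻⁵ = 52.82 kN (compressive).
For the invar segment, free thermal change = 1.6×10⁻⁶×154×475 = 0.117 mm and elastic change from P = 52820×475/(525×147×10³) = 0.3251 mm; these oppose, so the net change is 0.208 mm (segment shortens).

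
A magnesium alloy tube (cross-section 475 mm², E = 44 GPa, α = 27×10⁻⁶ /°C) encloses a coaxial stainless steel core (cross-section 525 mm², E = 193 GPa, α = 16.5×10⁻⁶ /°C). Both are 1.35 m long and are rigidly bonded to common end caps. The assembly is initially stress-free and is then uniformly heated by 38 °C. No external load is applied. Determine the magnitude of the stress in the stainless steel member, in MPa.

Both members must finish at the same length. With the larger α, the magnesium alloy tends to over-expand; the plates restrain it, putting the magnesium alloy in compression and the stainless steel in tension. With no external load the two internal forces are equal and opposite, magnitude P.
Equating the net (thermal + elastic) strains gives |α₁ − α₂|·ΔT = P·[1/(A₁E₁) + 1/(A₂E₂)].
|α₁ − α₂|·ΔT = 10.5×10⁻⁶ × 38 = 0.000399.
1/(A₁E₁) + 1/(A₂E₂) = 1/(475×44×10³) + 1/(525×193×10³) = 5.772×10⁻⁸ N⁻¹.
So P = 0.000399 / 5.772×10⁻⁸ = 6.913 kN.
σ_{stainless steel} = P/A₂ = 6913/525 = 13.17 MPa, tensile.

σ ≈ 13.2 MPa (tensile)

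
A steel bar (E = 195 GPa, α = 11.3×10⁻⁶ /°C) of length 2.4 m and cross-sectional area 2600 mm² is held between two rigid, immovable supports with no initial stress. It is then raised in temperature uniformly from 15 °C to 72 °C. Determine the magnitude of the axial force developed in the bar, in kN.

With zero net strain, σ = E·αΔT = 195 GPa × 11.3×10⁻⁶ × 57 = 125.6 MPa.
Then P = σA = 125.6 × 2600 mm² = 326.6 kN, compressive.

P ≈ 327 kN (compressive)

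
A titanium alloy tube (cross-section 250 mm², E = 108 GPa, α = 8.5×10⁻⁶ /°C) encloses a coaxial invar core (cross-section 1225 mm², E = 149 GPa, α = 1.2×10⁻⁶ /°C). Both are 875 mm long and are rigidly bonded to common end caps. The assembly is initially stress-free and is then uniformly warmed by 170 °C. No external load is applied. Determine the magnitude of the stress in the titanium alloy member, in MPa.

σ ≈ 117 MPa (compressive)

The titanium alloy has the larger α, so on heating it would change length more than the invar if both were free. The rigid plates force a common final length, so the titanium alloy is put into compression and the invar into tension, with equal and opposite forces P (no external load).
Equating the net (thermal + elastic) strains gives |α₁ − α₂|·ΔT = P·[1/(A₁E₁) + 1/(A₂E₂)].
|α₁ − α₂|·ΔT = 7.3×10⁻⁶ × 170 = 0.001241.
1/(A₁E₁) + 1/(A₂E₂) = 1/(250×108×10³) + 1/(1225×149×10³) = 4.252×10⁻⁸ N⁻¹.
So P = 0.001241 / 4.252×10⁻⁸ = 29.19 kN.
σ_{titanium alloy} = P/A₁ = 29190/250 = 116.8 MPa, compressive.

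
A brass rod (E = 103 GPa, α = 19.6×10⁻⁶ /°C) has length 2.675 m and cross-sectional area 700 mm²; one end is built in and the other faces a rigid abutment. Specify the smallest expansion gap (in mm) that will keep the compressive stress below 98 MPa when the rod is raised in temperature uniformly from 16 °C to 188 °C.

g ≈ 6.47 mm

With no wall the rod would lengthen by αΔT L = 19.6×10⁻⁶ × 172 × 2675 = 9.018 mm.
At the allowable stress the elastic shortening the wall may impose is σL/E = 98 × 2675 / (103×10³) = 2.545 mm.
The gap must absorb the remainder: g_min = 9.018 − 2.545 = 6.473 mm.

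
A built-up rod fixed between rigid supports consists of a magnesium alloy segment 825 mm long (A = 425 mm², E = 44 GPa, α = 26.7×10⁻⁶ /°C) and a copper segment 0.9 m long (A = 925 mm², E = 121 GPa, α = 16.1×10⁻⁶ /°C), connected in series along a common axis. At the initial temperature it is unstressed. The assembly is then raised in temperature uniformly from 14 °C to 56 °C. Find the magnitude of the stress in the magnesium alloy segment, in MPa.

σ ≈ 69.2 MPa (compressive)

With the walls removed the bar would change length by δ_free = Σ αᵢΔT Lᵢ = 26.7×10⁻⁶×42×825 + 16.1×10⁻⁶×42×900 = 1.534 mm.
The rigid supports impose zero overall length change; the single axial force P common to all segments must satisfy P Σ Lᵢ/(AᵢEᵢ) = δ_free.
The series flexibility is Σ Lᵢ/(AᵢEᵢ) = 825/(425×44×10³) + 900/(925×121×10³) = 5.216×10⁻⁵ mm/N.
So P = 1.534 / 5.216×10⁻⁵ = 29.41 kN, compressive.
σ_{magnesium alloy} = P / A = 29410 / 425 = 69.19 MPa.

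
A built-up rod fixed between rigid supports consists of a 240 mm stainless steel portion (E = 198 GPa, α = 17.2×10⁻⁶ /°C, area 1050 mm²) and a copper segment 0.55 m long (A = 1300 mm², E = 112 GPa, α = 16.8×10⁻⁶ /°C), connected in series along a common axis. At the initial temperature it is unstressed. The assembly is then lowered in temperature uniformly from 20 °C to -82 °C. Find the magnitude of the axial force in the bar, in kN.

P ≈ 276 kN (tensile)

If the supports were absent, the total length change would be Σ αᵢΔT Lᵢ = 17.2×10⁻⁶×102×240 + 16.8×10⁻⁶×102×550 = 1.364 mm.
The walls prevent any net length change, so an axial force P (same in every segment) develops. Compatibility: P · Σ Lᵢ/(AᵢEᵢ) = δ_free.
The series flexibility is Σ Lᵢ/(AᵢEᵢ) = 240/(1050×198×10³) + 550/(1300×112×10³) = 4.932×10⁻⁶ mm/N.
So P = 1.364 / 4.932×10⁻⁶ = 276.5 kN, tensile.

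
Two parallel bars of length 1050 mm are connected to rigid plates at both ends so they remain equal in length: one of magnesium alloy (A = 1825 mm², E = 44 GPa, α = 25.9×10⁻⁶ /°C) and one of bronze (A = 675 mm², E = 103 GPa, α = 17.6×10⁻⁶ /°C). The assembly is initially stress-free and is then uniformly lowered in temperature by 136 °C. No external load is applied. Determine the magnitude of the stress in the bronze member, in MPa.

σ ≈ 62.3 MPa (compressive)

Equilibrium of a rigid end plate with no external load gives equal and opposite internal forces ±P in the two members. Since α_{magnesium alloy} > α_{bronze}, cooling drives the magnesium alloy into tension and the bronze into compression.
Setting the final lengths equal and cancelling L: (α₁ − α₂)ΔT = P/(A₁E₁) + P/(A₂E₂).
|α₁ − α₂|·ΔT = 8.3×10⁻⁶ × 136 = 0.001129.
1/(A₁E₁) + 1/(A₂E₂) = 1/(1825×44×10³) + 1/(675×103×10³) = 2.684×10⁻⁸ N⁻¹.
P = 0.001129 / 2.684×10⁻⁸ = 42060 N = 42.06 kN.
σ_{bronze} = P/A₂ = 42060/675 = 62.31 MPa, compressive.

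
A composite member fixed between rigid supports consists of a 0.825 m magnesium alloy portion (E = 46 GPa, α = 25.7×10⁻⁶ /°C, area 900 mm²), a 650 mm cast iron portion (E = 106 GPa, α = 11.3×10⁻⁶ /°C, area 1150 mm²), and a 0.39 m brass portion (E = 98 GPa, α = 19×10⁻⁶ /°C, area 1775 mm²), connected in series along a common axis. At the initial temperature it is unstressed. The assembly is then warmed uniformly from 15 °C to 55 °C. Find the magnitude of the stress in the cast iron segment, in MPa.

Free thermal expansion of the whole bar: Σ αᵢΔT Lᵢ = 25.7×10⁻⁶×40×825 + 11.3×10⁻⁶×40×650 + 19×10⁻⁶×40×390 = 1.438 mm.
The walls prevent any net length change, so an axial force P (same in every segment) develops. Compatibility: P · Σ Lᵢ/(AᵢEᵢ) = δ_free.
Σ Lᵢ/(AᵢEᵢ) = 825/(900×46×10³) + 650/(1150×106×10³) + 390/(1775×98×10³) = 2.75×10⁻⁵ mm/N.
P = 1.438 / 2.75×10⁻⁵ = 52300 N = 52.3 kN, compressive.
σ_{cast iron} = P / A = 52300 / 1150 = 45.48 MPa.

σ ≈ 45.5 MPa (compressive)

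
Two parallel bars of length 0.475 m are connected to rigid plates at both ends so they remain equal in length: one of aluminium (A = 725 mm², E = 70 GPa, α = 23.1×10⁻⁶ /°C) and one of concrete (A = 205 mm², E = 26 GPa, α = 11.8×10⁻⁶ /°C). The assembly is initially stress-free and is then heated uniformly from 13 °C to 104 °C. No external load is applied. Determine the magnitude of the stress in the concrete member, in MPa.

σ ≈ 24.2 MPa (tensile)

The aluminium has the larger α, so on heating it would change length more than the concrete if both were free. The rigid plates force a common final length, so the aluminium is put into compression and the concrete into tension, with equal and opposite forces P (no external load).
Compatibility of the two members (thermal + elastic change equal): (α₁ − α₂)ΔT = P·[1/(A₁E₁) + 1/(A₂E₂)].
|α₁ − α₂|·ΔT = 11.3×10⁻⁶ × 91 = 0.001028.
1/(A₁E₁) + 1/(A₂E₂) = 1/(725×70×10³) + 1/(205×26×10³) = 2.073×10⁻⁷ N⁻¹.
P = 0.001028 / 2.073×10⁻⁷ = 4960 N = 4.96 kN.
σ_{concrete} = P/A₂ = 4960/205 = 24.19 MPa, tensile.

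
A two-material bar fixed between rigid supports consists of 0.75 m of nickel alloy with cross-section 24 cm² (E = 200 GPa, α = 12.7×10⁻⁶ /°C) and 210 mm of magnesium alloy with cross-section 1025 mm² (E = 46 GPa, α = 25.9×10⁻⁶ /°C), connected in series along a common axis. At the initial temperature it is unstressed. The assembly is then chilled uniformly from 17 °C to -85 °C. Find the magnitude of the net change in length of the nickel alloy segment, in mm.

With the walls removed the bar would change length by δ_free = Σ αᵢΔT Lᵢ = 12.7×10⁻⁶×102×750 + 25.9×10⁻⁶×102×210 = 1.526 mm.
The walls prevent any net length change, so an axial force P (same in every segment) develops. Compatibility: P · Σ Lᵢ/(AᵢEᵢ) = δ_free.
Σ Lᵢ/(AᵢEᵢ) = 750/(2400×200×10³) + 210/(1025×46×10³) = 6.016×10⁻⁶ mm/N.
P = 1.526 / 6.016×10⁻⁶ = 253700 N = 253.7 kN, tensile.
For the nickel alloy segment, free thermal change = 12.7×10⁻⁶×102×750 = 0.9715 mm and elastic change from P = 253700×750/(2400×200×10³) = 0.3964 mm; these oppose, so the net change is 0.575 mm (segment shortens).

|ΔL| ≈ 0.575 mm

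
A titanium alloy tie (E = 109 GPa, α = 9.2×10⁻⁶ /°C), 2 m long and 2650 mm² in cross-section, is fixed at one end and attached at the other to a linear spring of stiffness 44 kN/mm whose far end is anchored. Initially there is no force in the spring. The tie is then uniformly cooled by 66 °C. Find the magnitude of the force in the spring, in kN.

P ≈ 41 kN

Free thermal contraction: δ_free = αΔT L = 9.2×10⁻⁶ × 66 × 2000 = 1.214 mm.
With a force P in the spring, the elastic change of the tie is PL/(AE) and that of the spring is P/k; compatibility requires their sum to equal δ_free.
P [ L/(AE) + 1/k ] = δ_free → P [ 2000/(2650×109×10³) + 1/(44×10³) ] = 1.214.
P = 1.214 / 2.965×10⁻⁵ = 40960 N.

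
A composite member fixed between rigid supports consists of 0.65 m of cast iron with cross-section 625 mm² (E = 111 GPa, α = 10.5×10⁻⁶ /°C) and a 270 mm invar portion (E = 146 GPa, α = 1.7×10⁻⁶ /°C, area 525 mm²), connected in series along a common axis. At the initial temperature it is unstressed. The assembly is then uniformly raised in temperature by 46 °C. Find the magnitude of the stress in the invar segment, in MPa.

σ ≈ 49.5 MPa (compressive)

If the supports were absent, the total length change would be Σ αᵢΔT Lᵢ = 10.5×10⁻⁶×46×650 + 1.7×10⁻⁶×46×270 = 0.3351 mm.
The rigid supports impose zero overall length change; the single axial force P common to all segments must satisfy P Σ Lᵢ/(AᵢEᵢ) = δ_free.
Σ Lᵢ/(AᵢEᵢ) = 650/(625×111×10³) + 270/(525×146×10³) = 1.289×10⁻⁵ mm/N.
So P = 0.3351 / 1.289×10⁻⁵ = 25.99 kN, compressive.
σ_{invar} = P / A = 25990 / 525 = 49.51 MPa.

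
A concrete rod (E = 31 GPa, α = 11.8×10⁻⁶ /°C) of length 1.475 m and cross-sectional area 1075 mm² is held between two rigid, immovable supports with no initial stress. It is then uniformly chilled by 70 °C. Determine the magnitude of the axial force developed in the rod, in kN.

P ≈ 27.5 kN (tensile)

The ends cannot move, so σ = EαΔT = 31×10³ × 11.8×10⁻⁶ × 70 = 25.61 MPa.
Then P = σA = 25.61 × 1075 mm² = 27.53 kN, tensile.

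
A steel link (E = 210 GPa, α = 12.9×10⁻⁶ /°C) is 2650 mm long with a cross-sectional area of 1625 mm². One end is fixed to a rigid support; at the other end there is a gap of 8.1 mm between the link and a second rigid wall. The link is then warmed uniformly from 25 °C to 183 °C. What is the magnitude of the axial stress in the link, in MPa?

If the wall were absent the link would grow by αΔT L = 12.9×10⁻⁶ × 158 × 2650 = 5.401 mm.
Since δ_free = 5.4 mm is less than the 8.1 mm gap, the link never touches the wall. No axial force develops.

σ ≈ 0 MPa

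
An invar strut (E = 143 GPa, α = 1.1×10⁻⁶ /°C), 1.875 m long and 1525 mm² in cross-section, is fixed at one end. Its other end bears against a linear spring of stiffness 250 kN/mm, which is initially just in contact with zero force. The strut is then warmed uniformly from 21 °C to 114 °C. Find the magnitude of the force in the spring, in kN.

The unrestrained thermal change is αΔT L = 1.1×10⁻⁶ × 93 × 1875 = 0.1918 mm.
With a force P in the spring, the elastic change of the strut is PL/(AE) and that of the spring is P/k; compatibility requires their sum to equal δ_free.
So P = δ_free / [L/(AE) + 1/k] = 0.1918 / [ 1875/(1525×143×10³) + 1/(250×10³) ].
P = 0.1918 / 1.26×10⁻⁵ = 15230 N.

P ≈ 15.2 kN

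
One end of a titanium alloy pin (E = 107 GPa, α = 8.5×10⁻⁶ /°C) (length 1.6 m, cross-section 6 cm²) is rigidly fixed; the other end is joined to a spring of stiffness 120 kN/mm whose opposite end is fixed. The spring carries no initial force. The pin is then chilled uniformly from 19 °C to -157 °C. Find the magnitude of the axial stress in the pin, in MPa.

Free thermal contraction: δ_free = αΔT L = 8.5×10⁻⁶ × 176 × 1600 = 2.394 mm.
Let P be the tensile force in the spring. The pin extends elastically by PL/(AE) and the spring stretches by P/k; together these equal δ_free.
P [ L/(AE) + 1/k ] = δ_free → P [ 1600/(600×107×10³) + 1/(120×10³) ] = 2.394.
P = 2.394 / 3.326×10⁻⁵ = 71980 N.
σ = P/A = 71980/600 = 120 MPa.

σ ≈ 120 MPa (tensile)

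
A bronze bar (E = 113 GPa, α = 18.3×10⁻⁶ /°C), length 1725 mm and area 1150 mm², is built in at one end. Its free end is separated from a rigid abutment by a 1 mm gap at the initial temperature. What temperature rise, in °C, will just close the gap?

ΔT ≈ 31.7 °C

The gap closes when αΔT L = 1 mm, since the bar is still unstressed at that instant.
ΔT = 1 / (18.3×10⁻⁶ × 1725) = 31.68 °C.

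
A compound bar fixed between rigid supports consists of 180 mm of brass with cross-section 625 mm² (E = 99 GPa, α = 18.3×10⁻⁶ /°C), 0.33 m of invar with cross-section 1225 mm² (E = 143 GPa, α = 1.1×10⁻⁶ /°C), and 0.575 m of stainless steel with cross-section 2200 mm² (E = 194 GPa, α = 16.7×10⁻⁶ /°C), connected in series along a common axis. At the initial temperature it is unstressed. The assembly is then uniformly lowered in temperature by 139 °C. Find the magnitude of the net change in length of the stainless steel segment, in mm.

If the supports were absent, the total length change would be Σ αᵢΔT Lᵢ = 18.3×10⁻⁶×139×180 + 1.1×10⁻⁶×139×330 + 16.7×10⁻⁶×139×575 = 1.843 mm.
The rigid supports impose zero overall length change; the single axial force P common to all segments must satisfy P Σ Lᵢ/(AᵢEᵢ) = δ_free.
The series flexibility is Σ Lᵢ/(AᵢEᵢ) = 180/(625×99×10³) + 330/(1225×143×10³) + 575/(2200×194×10³) = 6.14×10⁻⁶ mm/N.
P = 1.843 / 6.14×10⁻⁶ = 300200 N = 300.2 kN, tensile.
For the stainless steel segment, free thermal change = 16.7×10⁻⁶×139×575 = 1.335 mm and elastic change from P = 300200×575/(2200×194×10³) = 0.4044 mm; these oppose, so the net change is 0.93 mm (segment shortens).

|ΔL| ≈ 0.93 mm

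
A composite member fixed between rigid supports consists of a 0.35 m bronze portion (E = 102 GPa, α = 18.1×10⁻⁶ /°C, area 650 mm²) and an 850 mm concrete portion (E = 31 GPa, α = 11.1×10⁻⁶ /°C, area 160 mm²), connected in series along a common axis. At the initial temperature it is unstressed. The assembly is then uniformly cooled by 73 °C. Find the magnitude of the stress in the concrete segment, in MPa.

With the walls removed the bar would change length by δ_free = Σ αᵢΔT Lᵢ = 18.1×10⁻⁶×73×350 + 11.1×10⁻⁶×73×850 = 1.151 mm.
The walls prevent any net length change, so an axial force P (same in every segment) develops. Compatibility: P · Σ Lᵢ/(AᵢEᵢ) = δ_free.
Σ Lᵢ/(AᵢEᵢ) = 350/(650×102×10³) + 850/(160×31×10³) = 0.0001767 mm/N.
So P = 1.151 / 0.0001767 = 6.517 kN, tensile.
σ_{concrete} = P / A = 6517 / 160 = 40.73 MPa.

σ ≈ 40.7 MPa (tensile)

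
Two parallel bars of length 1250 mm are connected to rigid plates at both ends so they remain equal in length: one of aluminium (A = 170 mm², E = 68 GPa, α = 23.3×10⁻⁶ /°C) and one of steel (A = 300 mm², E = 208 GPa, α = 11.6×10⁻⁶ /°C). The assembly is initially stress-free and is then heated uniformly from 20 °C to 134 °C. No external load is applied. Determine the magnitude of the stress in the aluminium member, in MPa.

Both members must finish at the same length. With the larger α, the aluminium tends to over-expand; the plates restrain it, putting the aluminium in compression and the steel in tension. With no external load the two internal forces are equal and opposite, magnitude P.
Compatibility of the two members (thermal + elastic change equal): (α₁ − α₂)ΔT = P·[1/(A₁E₁) + 1/(A₂E₂)].
|α₁ − α₂|·ΔT = 11.7×10⁻⁶ × 114 = 0.001334.
1/(A₁E₁) + 1/(A₂E₂) = 1/(170×68×10³) + 1/(300×208×10³) = 1.025×10⁻⁷ N⁻¹.
P = 0.001334 / 1.025×10⁻⁷ = 13010 N = 13.01 kN.
σ_{aluminium} = P/A₁ = 13010/170 = 76.52 MPa, compressive.

σ ≈ 76.5 MPa (compressive)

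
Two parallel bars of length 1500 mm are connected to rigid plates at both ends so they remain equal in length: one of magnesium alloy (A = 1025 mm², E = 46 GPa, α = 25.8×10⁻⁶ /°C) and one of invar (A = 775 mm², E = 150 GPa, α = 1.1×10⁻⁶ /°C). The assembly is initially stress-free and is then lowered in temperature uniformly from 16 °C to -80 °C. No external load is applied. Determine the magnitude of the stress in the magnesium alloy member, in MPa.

Both members must finish at the same length. With the larger α, the magnesium alloy tends to over-contract; the plates restrain it, putting the magnesium alloy in tension and the invar in compression. With no external load the two internal forces are equal and opposite, magnitude P.
Setting the final lengths equal and cancelling L: (α₁ − α₂)ΔT = P/(A₁E₁) + P/(A₂E₂).
|α₁ − α₂|·ΔT = 24.7×10⁻⁶ × 96 = 0.002371.
1/(A₁E₁) + 1/(A₂E₂) = 1/(1025×46×10³) + 1/(775×150×10³) = 2.981×10⁻⁸ N⁻¹.
P = 0.002371 / 2.981×10⁻⁸ = 79540 N = 79.54 kN.
σ_{magnesium alloy} = P/A₁ = 79540/1025 = 77.6 MPa, tensile.

σ ≈ 77.6 MPa (tensile)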